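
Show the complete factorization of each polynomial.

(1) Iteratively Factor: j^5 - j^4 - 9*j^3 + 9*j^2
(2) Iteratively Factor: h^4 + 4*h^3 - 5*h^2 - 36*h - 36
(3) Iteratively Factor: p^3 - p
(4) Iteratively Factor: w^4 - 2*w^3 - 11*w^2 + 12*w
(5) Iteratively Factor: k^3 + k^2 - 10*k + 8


(1) = (j - 3)*(j^4 + 2*j^3 - 3*j^2) = j*(j - 3)*(j^3 + 2*j^2 - 3*j) = j^2*(j - 3)*(j^2 + 2*j - 3) = j^2*(j - 3)*(j - 1)*(j + 3)
(2) = (h + 3)*(h^3 + h^2 - 8*h - 12) = (h + 2)*(h + 3)*(h^2 - h - 6) = (h + 2)^2*(h + 3)*(h - 3)
(3) = (p - 1)*(p^2 + p) = p*(p - 1)*(p + 1)
(4) = (w - 1)*(w^3 - w^2 - 12*w) = w*(w - 1)*(w^2 - w - 12) = w*(w - 4)*(w - 1)*(w + 3)
(5) = (k + 4)*(k^2 - 3*k + 2) = (k - 2)*(k + 4)*(k - 1)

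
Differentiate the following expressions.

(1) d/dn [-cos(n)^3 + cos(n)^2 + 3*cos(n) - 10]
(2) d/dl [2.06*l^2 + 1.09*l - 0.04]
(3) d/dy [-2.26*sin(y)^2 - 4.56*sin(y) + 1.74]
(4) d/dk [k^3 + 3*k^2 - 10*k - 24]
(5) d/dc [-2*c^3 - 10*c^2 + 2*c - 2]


(1) = -3*sin(n)^3 - 2*sin(n)*cos(n)
(2) = 4.12*l + 1.09
(3) = -(4.52*sin(y) + 4.56)*cos(y)
(4) = 3*k^2 + 6*k - 10
(5) = -6*c^2 - 20*c + 2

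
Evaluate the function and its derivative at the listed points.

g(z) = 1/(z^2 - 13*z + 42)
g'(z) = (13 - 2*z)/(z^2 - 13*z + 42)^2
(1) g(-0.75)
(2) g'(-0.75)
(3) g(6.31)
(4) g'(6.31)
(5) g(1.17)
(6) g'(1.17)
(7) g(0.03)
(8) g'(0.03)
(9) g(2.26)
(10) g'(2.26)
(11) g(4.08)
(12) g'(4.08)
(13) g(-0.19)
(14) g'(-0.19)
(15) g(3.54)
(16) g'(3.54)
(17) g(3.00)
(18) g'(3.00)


(1) = 0.02
(2) = 0.01
(3) = -4.68
(4) = 8.31
(5) = 0.04
(6) = 0.01
(7) = 0.02
(8) = 0.01
(9) = 0.06
(10) = 0.03
(11) = 0.18
(12) = 0.15
(13) = 0.02
(14) = 0.01
(15) = 0.12
(16) = 0.08
(17) = 0.08
(18) = 0.05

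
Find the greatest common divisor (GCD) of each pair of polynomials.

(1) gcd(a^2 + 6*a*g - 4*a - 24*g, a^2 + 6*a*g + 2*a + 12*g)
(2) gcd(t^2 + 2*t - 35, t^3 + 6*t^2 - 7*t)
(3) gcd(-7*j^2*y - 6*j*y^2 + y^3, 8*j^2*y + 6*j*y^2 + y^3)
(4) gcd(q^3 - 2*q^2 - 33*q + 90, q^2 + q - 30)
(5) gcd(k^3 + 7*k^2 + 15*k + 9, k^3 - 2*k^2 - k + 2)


(1) = a + 6*g
(2) = t + 7
(3) = gcd(y*(-7*j + y)*(j + y), y*(2*j + y)*(4*j + y)) = y
(4) = q^2 + q - 30
(5) = k + 1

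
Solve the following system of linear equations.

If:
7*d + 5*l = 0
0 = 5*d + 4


Then:
d = -4/5
l = 28/25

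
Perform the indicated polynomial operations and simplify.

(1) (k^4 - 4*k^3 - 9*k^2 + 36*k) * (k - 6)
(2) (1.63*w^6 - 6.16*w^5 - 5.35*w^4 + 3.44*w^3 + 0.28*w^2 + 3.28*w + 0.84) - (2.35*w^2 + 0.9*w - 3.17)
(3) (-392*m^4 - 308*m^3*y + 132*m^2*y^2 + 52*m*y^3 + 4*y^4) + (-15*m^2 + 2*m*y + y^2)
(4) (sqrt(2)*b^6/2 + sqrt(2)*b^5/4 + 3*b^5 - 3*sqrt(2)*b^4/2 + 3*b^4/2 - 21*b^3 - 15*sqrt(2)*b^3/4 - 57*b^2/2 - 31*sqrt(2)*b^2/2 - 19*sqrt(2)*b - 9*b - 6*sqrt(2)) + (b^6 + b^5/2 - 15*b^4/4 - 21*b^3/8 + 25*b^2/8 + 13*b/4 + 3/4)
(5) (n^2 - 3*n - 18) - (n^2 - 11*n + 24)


(1) = k^5 - 10*k^4 + 15*k^3 + 90*k^2 - 216*k
(2) = 1.63*w^6 - 6.16*w^5 - 5.35*w^4 + 3.44*w^3 - 2.07*w^2 + 2.38*w + 4.01
(3) = -392*m^4 - 308*m^3*y + 132*m^2*y^2 - 15*m^2 + 52*m*y^3 + 2*m*y + 4*y^4 + y^2
(4) = sqrt(2)*b^6/2 + b^6 + sqrt(2)*b^5/4 + 7*b^5/2 - 9*b^4/4 - 3*sqrt(2)*b^4/2 - 189*b^3/8 - 15*sqrt(2)*b^3/4 - 203*b^2/8 - 31*sqrt(2)*b^2/2 - 19*sqrt(2)*b - 23*b/4 - 6*sqrt(2) + 3/4
(5) = 8*n - 42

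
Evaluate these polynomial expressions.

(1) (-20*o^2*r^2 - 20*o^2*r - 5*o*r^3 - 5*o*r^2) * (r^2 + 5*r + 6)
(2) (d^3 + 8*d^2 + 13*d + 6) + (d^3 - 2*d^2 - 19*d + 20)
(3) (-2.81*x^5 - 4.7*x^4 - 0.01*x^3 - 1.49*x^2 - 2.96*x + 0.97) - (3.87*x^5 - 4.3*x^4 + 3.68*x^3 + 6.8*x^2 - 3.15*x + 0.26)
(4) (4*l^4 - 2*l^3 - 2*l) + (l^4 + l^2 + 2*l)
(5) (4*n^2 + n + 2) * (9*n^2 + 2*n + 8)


(1) = -20*o^2*r^4 - 120*o^2*r^3 - 220*o^2*r^2 - 120*o^2*r - 5*o*r^5 - 30*o*r^4 - 55*o*r^3 - 30*o*r^2
(2) = 2*d^3 + 6*d^2 - 6*d + 26
(3) = -6.68*x^5 - 0.4*x^4 - 3.69*x^3 - 8.29*x^2 + 0.19*x + 0.71
(4) = 5*l^4 - 2*l^3 + l^2
(5) = 36*n^4 + 17*n^3 + 52*n^2 + 12*n + 16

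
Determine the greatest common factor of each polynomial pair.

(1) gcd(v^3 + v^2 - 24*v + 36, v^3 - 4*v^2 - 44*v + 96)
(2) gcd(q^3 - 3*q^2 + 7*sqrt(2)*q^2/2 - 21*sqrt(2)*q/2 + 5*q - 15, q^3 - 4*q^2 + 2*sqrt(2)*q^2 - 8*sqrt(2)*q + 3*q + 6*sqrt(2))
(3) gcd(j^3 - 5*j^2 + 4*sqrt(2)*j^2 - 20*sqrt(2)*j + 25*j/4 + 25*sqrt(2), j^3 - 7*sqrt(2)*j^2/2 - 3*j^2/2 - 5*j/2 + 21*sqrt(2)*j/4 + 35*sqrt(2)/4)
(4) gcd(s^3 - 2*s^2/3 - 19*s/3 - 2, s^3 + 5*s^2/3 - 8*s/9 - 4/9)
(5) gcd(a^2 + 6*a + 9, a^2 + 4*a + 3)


(1) = v^2 + 4*v - 12
(2) = q - 3
(3) = gcd((j - 5/2)^2*(j + 4*sqrt(2)), (j - 5/2)*(j + 1)*(j - 7*sqrt(2)/2)) = j - 5/2
(4) = s^2 + 7*s/3 + 2/3
(5) = gcd((a + 3)^2, (a + 1)*(a + 3)) = a + 3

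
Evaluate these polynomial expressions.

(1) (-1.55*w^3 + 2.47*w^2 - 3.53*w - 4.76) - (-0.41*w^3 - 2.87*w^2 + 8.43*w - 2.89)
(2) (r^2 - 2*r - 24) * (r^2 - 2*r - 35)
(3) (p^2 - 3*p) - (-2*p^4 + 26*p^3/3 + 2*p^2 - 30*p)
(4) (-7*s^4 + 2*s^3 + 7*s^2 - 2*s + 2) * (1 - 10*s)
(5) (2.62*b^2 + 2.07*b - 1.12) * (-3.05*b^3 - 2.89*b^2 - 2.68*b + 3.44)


(1) = -1.14*w^3 + 5.34*w^2 - 11.96*w - 1.87
(2) = r^4 - 4*r^3 - 55*r^2 + 118*r + 840
(3) = 2*p^4 - 26*p^3/3 - p^2 + 27*p
(4) = 70*s^5 - 27*s^4 - 68*s^3 + 27*s^2 - 22*s + 2
(5) = -7.991*b^5 - 13.8853*b^4 - 9.5879*b^3 + 6.702*b^2 + 10.1224*b - 3.8528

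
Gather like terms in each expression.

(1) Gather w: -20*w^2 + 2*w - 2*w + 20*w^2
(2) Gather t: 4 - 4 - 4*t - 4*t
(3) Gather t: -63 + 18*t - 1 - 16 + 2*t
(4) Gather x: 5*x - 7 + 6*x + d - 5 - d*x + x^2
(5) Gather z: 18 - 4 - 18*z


(1) = 0
(2) = -8*t
(3) = 20*t - 80
(4) = d + x^2 + x*(11 - d) - 12
(5) = 14 - 18*z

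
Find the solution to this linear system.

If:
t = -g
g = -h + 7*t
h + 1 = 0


Then:
g = 1/8
h = -1
t = -1/8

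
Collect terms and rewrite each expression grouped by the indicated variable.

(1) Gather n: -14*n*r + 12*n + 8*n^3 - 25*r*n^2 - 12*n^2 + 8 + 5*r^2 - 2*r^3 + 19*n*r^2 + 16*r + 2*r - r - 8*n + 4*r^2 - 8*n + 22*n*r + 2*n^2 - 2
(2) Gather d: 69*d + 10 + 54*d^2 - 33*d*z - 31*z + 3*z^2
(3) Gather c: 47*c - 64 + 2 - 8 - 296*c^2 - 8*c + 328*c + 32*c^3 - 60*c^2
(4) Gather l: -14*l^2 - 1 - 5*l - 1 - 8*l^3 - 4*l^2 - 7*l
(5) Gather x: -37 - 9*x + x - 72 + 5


(1) = 8*n^3 + n^2*(-25*r - 10) + n*(19*r^2 + 8*r - 4) - 2*r^3 + 9*r^2 + 17*r + 6
(2) = 54*d^2 + d*(69 - 33*z) + 3*z^2 - 31*z + 10
(3) = 32*c^3 - 356*c^2 + 367*c - 70
(4) = -8*l^3 - 18*l^2 - 12*l - 2
(5) = -8*x - 104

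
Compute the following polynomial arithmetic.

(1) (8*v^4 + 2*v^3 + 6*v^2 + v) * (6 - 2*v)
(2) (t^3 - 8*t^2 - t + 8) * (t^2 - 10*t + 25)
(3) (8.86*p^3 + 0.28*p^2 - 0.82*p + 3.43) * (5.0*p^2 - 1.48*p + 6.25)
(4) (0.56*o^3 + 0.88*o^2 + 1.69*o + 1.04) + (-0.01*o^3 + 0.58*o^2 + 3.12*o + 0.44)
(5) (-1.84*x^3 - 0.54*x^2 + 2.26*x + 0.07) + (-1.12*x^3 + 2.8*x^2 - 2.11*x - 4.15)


(1) = -16*v^5 + 44*v^4 + 34*v^2 + 6*v
(2) = t^5 - 18*t^4 + 104*t^3 - 182*t^2 - 105*t + 200
(3) = 44.3*p^5 - 11.7128*p^4 + 50.8606*p^3 + 20.1136*p^2 - 10.2014*p + 21.4375
(4) = 0.55*o^3 + 1.46*o^2 + 4.81*o + 1.48
(5) = -2.96*x^3 + 2.26*x^2 + 0.15*x - 4.08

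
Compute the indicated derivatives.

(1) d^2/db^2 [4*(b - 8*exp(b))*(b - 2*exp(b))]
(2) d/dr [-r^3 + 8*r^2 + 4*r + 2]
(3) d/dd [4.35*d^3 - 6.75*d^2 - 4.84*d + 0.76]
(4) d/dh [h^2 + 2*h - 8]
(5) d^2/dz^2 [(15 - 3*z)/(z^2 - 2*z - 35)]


(1) = -40*b*exp(b) + 256*exp(2*b) - 80*exp(b) + 8
(2) = -3*r^2 + 16*r + 4
(3) = 13.05*d^2 - 13.5*d - 4.84
(4) = 2*h + 2
(5) = 6*(4*(z - 5)*(z - 1)^2 + (3*z - 7)*(-z^2 + 2*z + 35))/(-z^2 + 2*z + 35)^3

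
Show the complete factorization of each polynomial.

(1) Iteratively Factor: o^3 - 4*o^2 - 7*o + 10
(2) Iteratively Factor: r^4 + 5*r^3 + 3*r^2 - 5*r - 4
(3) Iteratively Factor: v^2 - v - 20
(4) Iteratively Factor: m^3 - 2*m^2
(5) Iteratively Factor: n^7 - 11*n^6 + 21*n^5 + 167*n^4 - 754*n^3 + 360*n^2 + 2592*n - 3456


(1) = (o - 1)*(o^2 - 3*o - 10) = (o - 1)*(o + 2)*(o - 5)
(2) = (r + 1)*(r^3 + 4*r^2 - r - 4) = (r + 1)*(r + 4)*(r^2 - 1) = (r - 1)*(r + 1)*(r + 4)*(r + 1)
(3) = (v + 4)*(v - 5)
(4) = (m - 2)*(m^2) = m*(m - 2)*(m)
(5) = (n + 4)*(n^6 - 15*n^5 + 81*n^4 - 157*n^3 - 126*n^2 + 864*n - 864) = (n + 2)*(n + 4)*(n^5 - 17*n^4 + 115*n^3 - 387*n^2 + 648*n - 432) = (n - 4)*(n + 2)*(n + 4)*(n^4 - 13*n^3 + 63*n^2 - 135*n + 108) = (n - 4)*(n - 3)*(n + 2)*(n + 4)*(n^3 - 10*n^2 + 33*n - 36) = (n - 4)^2*(n - 3)*(n + 2)*(n + 4)*(n^2 - 6*n + 9) = (n - 4)^2*(n - 3)^2*(n + 2)*(n + 4)*(n - 3)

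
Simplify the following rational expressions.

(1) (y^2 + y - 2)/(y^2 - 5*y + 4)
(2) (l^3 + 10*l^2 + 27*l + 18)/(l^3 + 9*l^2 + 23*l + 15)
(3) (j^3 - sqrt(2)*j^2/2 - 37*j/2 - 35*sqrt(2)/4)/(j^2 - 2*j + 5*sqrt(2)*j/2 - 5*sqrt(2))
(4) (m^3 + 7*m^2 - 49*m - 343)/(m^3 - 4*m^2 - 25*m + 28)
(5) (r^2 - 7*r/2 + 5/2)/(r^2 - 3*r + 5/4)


(1) = (y + 2)/(y - 4)
(2) = (l + 6)/(l + 5)
(3) = (8*j^2 - 24*sqrt(2)*j - 28)/(8*j - 16)
(4) = (m^2 + 14*m + 49)/(m^2 + 3*m - 4)
(5) = (2*r - 2)/(2*r - 1)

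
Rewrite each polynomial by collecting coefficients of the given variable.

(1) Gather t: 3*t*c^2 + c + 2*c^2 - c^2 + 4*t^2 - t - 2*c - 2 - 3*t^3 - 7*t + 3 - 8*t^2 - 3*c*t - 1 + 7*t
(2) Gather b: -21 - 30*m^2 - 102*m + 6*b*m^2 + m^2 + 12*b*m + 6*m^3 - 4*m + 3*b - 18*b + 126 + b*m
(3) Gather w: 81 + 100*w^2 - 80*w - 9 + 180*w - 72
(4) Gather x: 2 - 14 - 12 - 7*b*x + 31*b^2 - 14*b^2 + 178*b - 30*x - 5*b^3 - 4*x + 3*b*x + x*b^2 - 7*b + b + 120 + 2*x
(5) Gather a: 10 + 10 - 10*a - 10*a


(1) = c^2 - c - 3*t^3 - 4*t^2 + t*(3*c^2 - 3*c - 1)
(2) = b*(6*m^2 + 13*m - 15) + 6*m^3 - 29*m^2 - 106*m + 105
(3) = 100*w^2 + 100*w
(4) = -5*b^3 + 17*b^2 + 172*b + x*(b^2 - 4*b - 32) + 96
(5) = 20 - 20*a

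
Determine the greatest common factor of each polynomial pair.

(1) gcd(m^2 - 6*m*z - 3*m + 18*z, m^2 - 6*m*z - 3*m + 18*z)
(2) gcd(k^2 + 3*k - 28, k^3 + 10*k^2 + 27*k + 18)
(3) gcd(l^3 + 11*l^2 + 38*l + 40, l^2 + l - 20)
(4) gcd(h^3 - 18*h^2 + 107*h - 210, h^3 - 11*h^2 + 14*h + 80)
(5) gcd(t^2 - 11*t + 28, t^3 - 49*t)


(1) = gcd((m - 3)*(m - 6*z), (m - 3)*(m - 6*z)) = -m^2 + 6*m*z + 3*m - 18*z
(2) = 1
(3) = l + 5
(4) = h - 5
(5) = gcd((t - 7)*(t - 4), t*(t - 7)*(t + 7)) = t - 7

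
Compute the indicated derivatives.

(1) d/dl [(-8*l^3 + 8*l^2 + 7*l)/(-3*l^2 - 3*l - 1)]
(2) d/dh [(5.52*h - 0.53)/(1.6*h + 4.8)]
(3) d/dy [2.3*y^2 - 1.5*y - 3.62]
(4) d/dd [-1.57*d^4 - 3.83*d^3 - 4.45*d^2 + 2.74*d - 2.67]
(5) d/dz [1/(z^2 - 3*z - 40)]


(1) = (24*l^4 + 48*l^3 + 21*l^2 - 16*l - 7)/(9*l^4 + 18*l^3 + 15*l^2 + 6*l + 1)
(2) = (43.7504*h + 131.2512)/(1.6*h + 4.8)^3
(3) = 4.6*y - 1.5
(4) = -6.28*d^3 - 11.49*d^2 - 8.9*d + 2.74
(5) = (3 - 2*z)/(-z^2 + 3*z + 40)^2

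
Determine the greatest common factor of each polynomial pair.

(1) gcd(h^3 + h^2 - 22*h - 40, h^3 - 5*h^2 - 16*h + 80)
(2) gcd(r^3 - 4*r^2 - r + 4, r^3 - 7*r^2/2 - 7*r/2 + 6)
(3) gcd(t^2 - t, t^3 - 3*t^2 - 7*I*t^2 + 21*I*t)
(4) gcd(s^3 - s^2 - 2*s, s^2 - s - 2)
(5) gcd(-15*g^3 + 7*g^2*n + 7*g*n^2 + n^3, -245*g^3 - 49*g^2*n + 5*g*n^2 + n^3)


(1) = gcd((h - 5)*(h + 2)*(h + 4), (h - 5)*(h - 4)*(h + 4)) = h^2 - h - 20
(2) = r^2 - 5*r + 4
(3) = t
(4) = s^2 - s - 2
(5) = 5*g + n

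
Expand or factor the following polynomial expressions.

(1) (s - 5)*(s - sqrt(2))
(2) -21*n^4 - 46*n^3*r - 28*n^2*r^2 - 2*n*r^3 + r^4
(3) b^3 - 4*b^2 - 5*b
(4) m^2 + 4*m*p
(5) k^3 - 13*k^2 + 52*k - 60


(1) = s^2 - 5*s - sqrt(2)*s + 5*sqrt(2)
(2) = (-7*n + r)*(n + r)^2*(3*n + r)
(3) = b*(b - 5)*(b + 1)
(4) = m*(m + 4*p)
(5) = (k - 6)*(k - 5)*(k - 2)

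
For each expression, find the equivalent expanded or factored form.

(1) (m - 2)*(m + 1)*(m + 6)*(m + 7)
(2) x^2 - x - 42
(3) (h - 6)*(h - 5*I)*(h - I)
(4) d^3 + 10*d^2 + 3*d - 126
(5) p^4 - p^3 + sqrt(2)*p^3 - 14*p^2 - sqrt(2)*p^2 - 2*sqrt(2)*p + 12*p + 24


(1) = m^4 + 12*m^3 + 27*m^2 - 68*m - 84
(2) = (x - 7)*(x + 6)
(3) = h^3 - 6*h^2 - 6*I*h^2 - 5*h + 36*I*h + 30
(4) = (d - 3)*(d + 6)*(d + 7)
(5) = (p - 2)*(p + 1)*(p - 2*sqrt(2))*(p + 3*sqrt(2))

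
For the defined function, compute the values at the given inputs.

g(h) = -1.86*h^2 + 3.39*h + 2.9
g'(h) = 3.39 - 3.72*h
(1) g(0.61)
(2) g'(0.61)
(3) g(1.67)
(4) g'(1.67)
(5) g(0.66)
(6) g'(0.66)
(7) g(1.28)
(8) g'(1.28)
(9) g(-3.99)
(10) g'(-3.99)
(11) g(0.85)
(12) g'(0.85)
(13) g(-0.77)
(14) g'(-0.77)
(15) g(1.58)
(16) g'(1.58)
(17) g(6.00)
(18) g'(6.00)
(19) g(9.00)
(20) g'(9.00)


(1) = 4.28
(2) = 1.12
(3) = 3.37
(4) = -2.82
(5) = 4.33
(6) = 0.93
(7) = 4.19
(8) = -1.37
(9) = -40.24
(10) = 18.23
(11) = 4.44
(12) = 0.23
(13) = -0.81
(14) = 6.25
(15) = 3.61
(16) = -2.49
(17) = -43.72
(18) = -18.93
(19) = -117.25
(20) = -30.09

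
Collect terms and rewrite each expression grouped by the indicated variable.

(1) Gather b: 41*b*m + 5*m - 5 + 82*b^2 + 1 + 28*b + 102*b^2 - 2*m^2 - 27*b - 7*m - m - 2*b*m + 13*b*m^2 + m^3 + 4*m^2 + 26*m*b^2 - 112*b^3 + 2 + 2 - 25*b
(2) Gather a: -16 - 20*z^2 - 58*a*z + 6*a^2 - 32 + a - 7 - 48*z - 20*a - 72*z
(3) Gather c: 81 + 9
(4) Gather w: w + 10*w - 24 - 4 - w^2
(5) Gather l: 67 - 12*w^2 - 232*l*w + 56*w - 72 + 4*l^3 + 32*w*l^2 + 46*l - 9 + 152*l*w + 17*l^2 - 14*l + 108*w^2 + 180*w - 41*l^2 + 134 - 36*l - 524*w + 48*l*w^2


(1) = -112*b^3 + b^2*(26*m + 184) + b*(13*m^2 + 39*m - 24) + m^3 + 2*m^2 - 3*m
(2) = 6*a^2 + a*(-58*z - 19) - 20*z^2 - 120*z - 55
(3) = 90
(4) = -w^2 + 11*w - 28
(5) = 4*l^3 + l^2*(32*w - 24) + l*(48*w^2 - 80*w - 4) + 96*w^2 - 288*w + 120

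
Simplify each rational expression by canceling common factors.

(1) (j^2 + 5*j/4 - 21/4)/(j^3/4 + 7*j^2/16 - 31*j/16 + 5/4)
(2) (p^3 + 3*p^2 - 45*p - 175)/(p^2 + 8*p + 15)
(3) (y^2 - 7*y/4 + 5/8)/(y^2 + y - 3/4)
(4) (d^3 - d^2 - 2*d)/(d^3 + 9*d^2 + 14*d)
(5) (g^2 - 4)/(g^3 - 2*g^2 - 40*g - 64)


(1) = (16*j^2 + 20*j - 84)/(4*j^3 + 7*j^2 - 31*j + 20)
(2) = (p^2 - 2*p - 35)/(p + 3)
(3) = (4*y - 5)/(4*y + 6)
(4) = (d^2 - d - 2)/(d^2 + 9*d + 14)
(5) = (g - 2)/(g^2 - 4*g - 32)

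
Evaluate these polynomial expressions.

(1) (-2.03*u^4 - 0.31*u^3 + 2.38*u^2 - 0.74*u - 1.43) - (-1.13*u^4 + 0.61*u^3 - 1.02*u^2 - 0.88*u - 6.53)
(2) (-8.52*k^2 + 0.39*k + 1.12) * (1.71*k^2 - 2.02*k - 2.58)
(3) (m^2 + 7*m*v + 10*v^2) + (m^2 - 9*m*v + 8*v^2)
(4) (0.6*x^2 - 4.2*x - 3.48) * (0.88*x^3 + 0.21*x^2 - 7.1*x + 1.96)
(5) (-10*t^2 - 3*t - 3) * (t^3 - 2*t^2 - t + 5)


(1) = -0.9*u^4 - 0.92*u^3 + 3.4*u^2 + 0.14*u + 5.1
(2) = -14.5692*k^4 + 17.8773*k^3 + 23.109*k^2 - 3.2686*k - 2.8896
(3) = 2*m^2 - 2*m*v + 18*v^2
(4) = 0.528*x^5 - 3.57*x^4 - 8.2044*x^3 + 30.2652*x^2 + 16.476*x - 6.8208
(5) = -10*t^5 + 17*t^4 + 13*t^3 - 41*t^2 - 12*t - 15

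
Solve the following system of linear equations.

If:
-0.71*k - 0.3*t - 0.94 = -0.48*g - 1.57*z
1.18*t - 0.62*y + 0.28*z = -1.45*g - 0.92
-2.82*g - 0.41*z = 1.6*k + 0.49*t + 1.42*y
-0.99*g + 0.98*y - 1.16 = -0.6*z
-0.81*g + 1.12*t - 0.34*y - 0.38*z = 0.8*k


Then:
g = -0.04
k = -0.83
t = -0.24
y = 1.03
z = 0.19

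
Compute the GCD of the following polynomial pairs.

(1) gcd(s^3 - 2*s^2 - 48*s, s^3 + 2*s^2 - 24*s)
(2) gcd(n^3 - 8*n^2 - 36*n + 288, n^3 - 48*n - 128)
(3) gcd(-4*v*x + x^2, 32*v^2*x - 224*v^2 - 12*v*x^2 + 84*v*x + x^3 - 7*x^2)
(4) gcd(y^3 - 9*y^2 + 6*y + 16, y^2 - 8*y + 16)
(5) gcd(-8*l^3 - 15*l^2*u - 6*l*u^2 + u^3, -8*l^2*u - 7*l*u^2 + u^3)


(1) = gcd(s*(s - 8)*(s + 6), s*(s - 4)*(s + 6)) = s^2 + 6*s
(2) = n - 8
(3) = -4*v + x
(4) = gcd((y - 8)*(y - 2)*(y + 1), (y - 4)^2) = 1
(5) = -8*l^2 - 7*l*u + u^2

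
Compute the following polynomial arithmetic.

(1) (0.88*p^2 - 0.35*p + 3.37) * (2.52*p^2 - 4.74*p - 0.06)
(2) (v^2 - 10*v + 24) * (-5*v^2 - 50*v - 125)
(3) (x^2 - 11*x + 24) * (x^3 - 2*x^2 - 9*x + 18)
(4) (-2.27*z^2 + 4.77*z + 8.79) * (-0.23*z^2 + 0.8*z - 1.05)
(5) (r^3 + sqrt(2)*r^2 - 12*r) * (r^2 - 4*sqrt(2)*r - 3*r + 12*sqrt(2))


(1) = 2.2176*p^4 - 5.0532*p^3 + 10.0986*p^2 - 15.9528*p - 0.2022
(2) = -5*v^4 + 255*v^2 + 50*v - 3000
(3) = x^5 - 13*x^4 + 37*x^3 + 69*x^2 - 414*x + 432
(4) = 0.5221*z^4 - 2.9131*z^3 + 4.1778*z^2 + 2.0235*z - 9.2295
(5) = r^5 - 3*sqrt(2)*r^4 - 3*r^4 - 20*r^3 + 9*sqrt(2)*r^3 + 60*r^2 + 48*sqrt(2)*r^2 - 144*sqrt(2)*r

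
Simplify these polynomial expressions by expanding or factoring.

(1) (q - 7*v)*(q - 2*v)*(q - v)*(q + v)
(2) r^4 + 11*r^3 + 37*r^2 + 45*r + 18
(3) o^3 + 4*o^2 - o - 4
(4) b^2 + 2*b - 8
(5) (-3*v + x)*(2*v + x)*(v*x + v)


(1) = q^4 - 9*q^3*v + 13*q^2*v^2 + 9*q*v^3 - 14*v^4
(2) = (r + 1)^2*(r + 3)*(r + 6)
(3) = (o - 1)*(o + 1)*(o + 4)
(4) = (b - 2)*(b + 4)
(5) = -6*v^3*x - 6*v^3 - v^2*x^2 - v^2*x + v*x^3 + v*x^2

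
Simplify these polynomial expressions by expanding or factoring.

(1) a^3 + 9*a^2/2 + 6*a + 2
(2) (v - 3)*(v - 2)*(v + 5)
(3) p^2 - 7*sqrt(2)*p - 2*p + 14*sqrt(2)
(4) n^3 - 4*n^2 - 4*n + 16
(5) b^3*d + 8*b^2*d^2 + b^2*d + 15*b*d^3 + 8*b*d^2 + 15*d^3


(1) = (a + 1/2)*(a + 2)^2
(2) = v^3 - 19*v + 30
(3) = (p - 2)*(p - 7*sqrt(2))
(4) = (n - 4)*(n - 2)*(n + 2)
(5) = (b + 3*d)*(b + 5*d)*(b*d + d)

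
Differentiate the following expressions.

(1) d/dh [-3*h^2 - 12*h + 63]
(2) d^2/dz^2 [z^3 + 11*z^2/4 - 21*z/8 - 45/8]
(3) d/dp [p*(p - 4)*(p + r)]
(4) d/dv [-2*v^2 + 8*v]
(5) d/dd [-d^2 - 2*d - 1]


(1) = -6*h - 12
(2) = 6*z + 11/2
(3) = p*(p - 4) + p*(p + r) + (p - 4)*(p + r)
(4) = 8 - 4*v
(5) = -2*d - 2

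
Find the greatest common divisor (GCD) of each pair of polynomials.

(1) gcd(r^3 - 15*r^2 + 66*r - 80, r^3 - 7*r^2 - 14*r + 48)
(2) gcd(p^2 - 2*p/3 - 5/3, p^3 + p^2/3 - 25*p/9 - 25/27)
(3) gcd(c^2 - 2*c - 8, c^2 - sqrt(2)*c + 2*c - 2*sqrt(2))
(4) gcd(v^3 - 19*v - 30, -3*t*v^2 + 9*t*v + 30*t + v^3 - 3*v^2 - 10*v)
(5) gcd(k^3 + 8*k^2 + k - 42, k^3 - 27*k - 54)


(1) = r^2 - 10*r + 16
(2) = gcd((p - 5/3)*(p + 1), (p - 5/3)*(p + 1/3)*(p + 5/3)) = p - 5/3
(3) = gcd((c - 4)*(c + 2), (c + 2)*(c - sqrt(2))) = c + 2
(4) = v^2 - 3*v - 10
(5) = k + 3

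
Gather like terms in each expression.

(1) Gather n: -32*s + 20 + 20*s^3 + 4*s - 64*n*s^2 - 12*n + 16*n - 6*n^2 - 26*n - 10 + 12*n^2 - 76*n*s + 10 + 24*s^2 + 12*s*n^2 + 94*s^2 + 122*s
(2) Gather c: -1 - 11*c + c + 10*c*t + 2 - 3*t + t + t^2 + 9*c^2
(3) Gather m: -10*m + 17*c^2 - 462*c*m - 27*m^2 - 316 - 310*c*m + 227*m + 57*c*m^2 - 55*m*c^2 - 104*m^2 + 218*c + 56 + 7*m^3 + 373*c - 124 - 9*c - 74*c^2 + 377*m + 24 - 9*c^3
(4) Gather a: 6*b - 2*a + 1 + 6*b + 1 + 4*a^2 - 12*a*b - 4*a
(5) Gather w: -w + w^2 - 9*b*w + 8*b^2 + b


(1) = n^2*(12*s + 6) + n*(-64*s^2 - 76*s - 22) + 20*s^3 + 118*s^2 + 94*s + 20
(2) = 9*c^2 + c*(10*t - 10) + t^2 - 2*t + 1
(3) = -9*c^3 - 57*c^2 + 582*c + 7*m^3 + m^2*(57*c - 131) + m*(-55*c^2 - 772*c + 594) - 360
(4) = 4*a^2 + a*(-12*b - 6) + 12*b + 2
(5) = 8*b^2 + b + w^2 + w*(-9*b - 1)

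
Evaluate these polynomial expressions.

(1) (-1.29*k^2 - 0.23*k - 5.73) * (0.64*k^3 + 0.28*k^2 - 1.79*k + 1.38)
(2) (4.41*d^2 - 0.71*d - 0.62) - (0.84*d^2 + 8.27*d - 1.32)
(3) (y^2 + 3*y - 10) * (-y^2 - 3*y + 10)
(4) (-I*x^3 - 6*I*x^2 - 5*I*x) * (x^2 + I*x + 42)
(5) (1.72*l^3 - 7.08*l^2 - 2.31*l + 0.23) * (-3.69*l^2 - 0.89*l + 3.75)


(1) = -0.8256*k^5 - 0.5084*k^4 - 1.4225*k^3 - 2.9729*k^2 + 9.9393*k - 7.9074
(2) = 3.57*d^2 - 8.98*d + 0.7
(3) = -y^4 - 6*y^3 + 11*y^2 + 60*y - 100
(4) = -I*x^5 + x^4 - 6*I*x^4 + 6*x^3 - 47*I*x^3 + 5*x^2 - 252*I*x^2 - 210*I*x
(5) = -6.3468*l^5 + 24.5944*l^4 + 21.2751*l^3 - 25.3428*l^2 - 8.8672*l + 0.8625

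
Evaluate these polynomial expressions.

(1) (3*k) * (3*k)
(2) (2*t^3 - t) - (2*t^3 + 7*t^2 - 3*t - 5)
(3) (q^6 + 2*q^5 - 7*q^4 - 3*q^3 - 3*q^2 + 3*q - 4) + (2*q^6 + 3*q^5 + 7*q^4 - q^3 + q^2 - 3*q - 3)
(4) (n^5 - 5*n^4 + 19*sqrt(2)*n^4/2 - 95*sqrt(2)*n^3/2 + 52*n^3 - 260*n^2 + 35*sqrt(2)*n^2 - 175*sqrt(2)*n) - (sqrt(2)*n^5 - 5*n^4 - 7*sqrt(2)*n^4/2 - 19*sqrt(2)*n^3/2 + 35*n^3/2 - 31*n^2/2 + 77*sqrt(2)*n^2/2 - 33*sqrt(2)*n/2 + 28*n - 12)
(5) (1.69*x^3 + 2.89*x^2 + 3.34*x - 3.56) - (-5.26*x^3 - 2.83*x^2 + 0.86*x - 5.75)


(1) = 9*k^2
(2) = -7*t^2 + 2*t + 5
(3) = 3*q^6 + 5*q^5 - 4*q^3 - 2*q^2 - 7
(4) = -sqrt(2)*n^5 + n^5 + 13*sqrt(2)*n^4 - 38*sqrt(2)*n^3 + 69*n^3/2 - 489*n^2/2 - 7*sqrt(2)*n^2/2 - 317*sqrt(2)*n/2 - 28*n + 12
(5) = 6.95*x^3 + 5.72*x^2 + 2.48*x + 2.19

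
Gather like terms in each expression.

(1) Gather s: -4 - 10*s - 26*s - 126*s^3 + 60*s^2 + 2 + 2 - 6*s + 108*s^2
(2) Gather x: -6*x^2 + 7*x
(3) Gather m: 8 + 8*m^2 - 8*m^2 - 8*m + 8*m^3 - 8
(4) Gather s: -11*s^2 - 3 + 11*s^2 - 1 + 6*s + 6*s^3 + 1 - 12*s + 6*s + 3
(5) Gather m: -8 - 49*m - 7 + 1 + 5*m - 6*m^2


(1) = -126*s^3 + 168*s^2 - 42*s
(2) = -6*x^2 + 7*x
(3) = 8*m^3 - 8*m
(4) = 6*s^3
(5) = -6*m^2 - 44*m - 14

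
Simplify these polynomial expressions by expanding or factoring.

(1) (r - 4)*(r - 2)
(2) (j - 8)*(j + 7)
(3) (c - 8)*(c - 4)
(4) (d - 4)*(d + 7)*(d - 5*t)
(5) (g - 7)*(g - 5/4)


(1) = r^2 - 6*r + 8
(2) = j^2 - j - 56
(3) = c^2 - 12*c + 32
(4) = d^3 - 5*d^2*t + 3*d^2 - 15*d*t - 28*d + 140*t
(5) = g^2 - 33*g/4 + 35/4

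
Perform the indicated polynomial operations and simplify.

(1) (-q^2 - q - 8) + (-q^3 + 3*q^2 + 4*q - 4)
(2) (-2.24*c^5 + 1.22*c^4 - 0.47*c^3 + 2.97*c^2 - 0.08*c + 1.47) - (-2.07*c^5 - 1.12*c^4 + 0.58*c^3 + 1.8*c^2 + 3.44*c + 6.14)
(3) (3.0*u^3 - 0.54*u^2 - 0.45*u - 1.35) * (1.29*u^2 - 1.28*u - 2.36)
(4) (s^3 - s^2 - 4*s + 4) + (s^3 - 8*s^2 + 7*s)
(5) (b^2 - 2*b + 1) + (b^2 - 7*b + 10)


(1) = -q^3 + 2*q^2 + 3*q - 12
(2) = -0.17*c^5 + 2.34*c^4 - 1.05*c^3 + 1.17*c^2 - 3.52*c - 4.67
(3) = 3.87*u^5 - 4.5366*u^4 - 6.9693*u^3 + 0.1089*u^2 + 2.79*u + 3.186
(4) = 2*s^3 - 9*s^2 + 3*s + 4
(5) = 2*b^2 - 9*b + 11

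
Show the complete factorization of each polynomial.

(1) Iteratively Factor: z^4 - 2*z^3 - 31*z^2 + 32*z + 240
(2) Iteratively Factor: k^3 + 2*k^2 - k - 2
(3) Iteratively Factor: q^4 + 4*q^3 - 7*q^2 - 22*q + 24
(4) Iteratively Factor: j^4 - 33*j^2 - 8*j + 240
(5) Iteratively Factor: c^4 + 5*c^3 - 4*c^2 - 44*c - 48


(1) = (z + 3)*(z^3 - 5*z^2 - 16*z + 80) = (z - 4)*(z + 3)*(z^2 - z - 20) = (z - 4)*(z + 3)*(z + 4)*(z - 5)
(2) = (k - 1)*(k^2 + 3*k + 2) = (k - 1)*(k + 1)*(k + 2)
(3) = (q + 3)*(q^3 + q^2 - 10*q + 8) = (q + 3)*(q + 4)*(q^2 - 3*q + 2) = (q - 2)*(q + 3)*(q + 4)*(q - 1)
(4) = (j + 4)*(j^3 - 4*j^2 - 17*j + 60) = (j - 5)*(j + 4)*(j^2 + j - 12) = (j - 5)*(j - 3)*(j + 4)*(j + 4)
(5) = (c + 2)*(c^3 + 3*c^2 - 10*c - 24) = (c - 3)*(c + 2)*(c^2 + 6*c + 8) = (c - 3)*(c + 2)^2*(c + 4)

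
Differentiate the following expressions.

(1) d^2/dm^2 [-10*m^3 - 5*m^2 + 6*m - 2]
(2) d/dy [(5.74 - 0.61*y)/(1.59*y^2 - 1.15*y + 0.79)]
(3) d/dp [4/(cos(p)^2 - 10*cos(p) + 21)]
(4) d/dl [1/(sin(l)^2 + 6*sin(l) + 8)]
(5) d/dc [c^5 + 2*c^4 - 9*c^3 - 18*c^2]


(1) = -60*m - 10
(2) = (0.9699*y^2 - 18.2532*y + 6.1191)/(2.5281*y^4 - 3.657*y^3 + 3.8347*y^2 - 1.817*y + 0.6241)
(3) = 8*(cos(p) - 5)*sin(p)/(cos(p)^2 - 10*cos(p) + 21)^2
(4) = -2*(sin(l) + 3)*cos(l)/(sin(l)^2 + 6*sin(l) + 8)^2
(5) = c*(5*c^3 + 8*c^2 - 27*c - 36)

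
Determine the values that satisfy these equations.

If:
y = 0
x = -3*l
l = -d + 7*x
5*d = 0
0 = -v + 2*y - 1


Then:
d = 0
l = 0
v = -1
x = 0
y = 0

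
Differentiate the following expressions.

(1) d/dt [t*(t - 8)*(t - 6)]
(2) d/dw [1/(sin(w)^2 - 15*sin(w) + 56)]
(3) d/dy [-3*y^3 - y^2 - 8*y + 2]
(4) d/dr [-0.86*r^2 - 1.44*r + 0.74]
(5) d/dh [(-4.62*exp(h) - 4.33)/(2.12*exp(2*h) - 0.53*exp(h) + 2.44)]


(1) = 3*t^2 - 28*t + 48
(2) = (15 - 2*sin(w))*cos(w)/(sin(w)^2 - 15*sin(w) + 56)^2
(3) = -9*y^2 - 2*y - 8
(4) = -1.72*r - 1.44
(5) = (9.7944*exp(2*h) + 18.3592*exp(h) - 13.5677)*exp(h)/(4.4944*exp(4*h) - 2.2472*exp(3*h) + 10.6265*exp(2*h) - 2.5864*exp(h) + 5.9536)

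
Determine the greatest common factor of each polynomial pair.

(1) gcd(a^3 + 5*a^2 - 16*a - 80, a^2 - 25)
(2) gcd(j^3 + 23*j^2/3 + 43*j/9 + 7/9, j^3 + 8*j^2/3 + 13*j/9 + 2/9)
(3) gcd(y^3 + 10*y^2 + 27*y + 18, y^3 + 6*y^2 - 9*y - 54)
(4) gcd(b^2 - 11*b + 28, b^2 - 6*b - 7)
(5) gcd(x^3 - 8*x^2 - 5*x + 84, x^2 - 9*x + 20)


(1) = a + 5
(2) = gcd((j + 1/3)^2*(j + 7), (j + 1/3)^2*(j + 2)) = j^2 + 2*j/3 + 1/9
(3) = y^2 + 9*y + 18
(4) = b - 7
(5) = x - 4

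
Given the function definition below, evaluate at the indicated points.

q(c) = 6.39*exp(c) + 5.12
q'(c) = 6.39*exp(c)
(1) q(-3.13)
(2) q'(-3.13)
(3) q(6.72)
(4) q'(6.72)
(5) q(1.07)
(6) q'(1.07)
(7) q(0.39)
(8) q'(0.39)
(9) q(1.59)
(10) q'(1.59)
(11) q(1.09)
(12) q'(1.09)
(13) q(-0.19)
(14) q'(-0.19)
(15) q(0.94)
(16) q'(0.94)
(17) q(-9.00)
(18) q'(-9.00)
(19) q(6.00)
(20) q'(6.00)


(1) = 5.40
(2) = 0.28
(3) = 5301.26
(4) = 5296.14
(5) = 23.75
(6) = 18.63
(7) = 14.56
(8) = 9.44
(9) = 36.45
(10) = 31.33
(11) = 24.13
(12) = 19.01
(13) = 10.40
(14) = 5.28
(15) = 21.48
(16) = 16.36
(17) = 5.12
(18) = 0.00
(19) = 2583.03
(20) = 2577.91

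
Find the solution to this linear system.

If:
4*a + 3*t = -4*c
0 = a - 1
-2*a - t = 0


Then:
a = 1
c = 1/2
t = -2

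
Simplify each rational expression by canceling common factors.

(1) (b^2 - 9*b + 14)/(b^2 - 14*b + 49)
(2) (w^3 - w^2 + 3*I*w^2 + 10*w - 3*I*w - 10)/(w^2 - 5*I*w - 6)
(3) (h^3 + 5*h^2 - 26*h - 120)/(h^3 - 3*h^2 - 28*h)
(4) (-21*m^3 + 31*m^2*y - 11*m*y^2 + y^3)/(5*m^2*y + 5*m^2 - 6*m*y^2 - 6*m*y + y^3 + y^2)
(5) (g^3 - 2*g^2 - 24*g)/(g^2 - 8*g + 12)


(1) = (b - 2)/(b - 7)
(2) = (w^2 + w*(-1 + 5*I) - 5*I)/(w - 3*I)
(3) = (h^2 + h - 30)/(h^2 - 7*h)
(4) = (21*m^2 - 10*m*y + y^2)/(-5*m*y - 5*m + y^2 + y)
(5) = (g^2 + 4*g)/(g - 2)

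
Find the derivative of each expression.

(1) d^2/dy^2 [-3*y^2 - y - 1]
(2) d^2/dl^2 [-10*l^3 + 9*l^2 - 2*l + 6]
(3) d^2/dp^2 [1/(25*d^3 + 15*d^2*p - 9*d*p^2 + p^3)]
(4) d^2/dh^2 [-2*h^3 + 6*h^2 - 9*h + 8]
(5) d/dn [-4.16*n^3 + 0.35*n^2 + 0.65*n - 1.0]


(1) = -6
(2) = 18 - 60*l
(3) = 6*((3*d - p)*(25*d^3 + 15*d^2*p - 9*d*p^2 + p^3) + 3*(5*d^2 - 6*d*p + p^2)^2)/(25*d^3 + 15*d^2*p - 9*d*p^2 + p^3)^3
(4) = 12 - 12*h
(5) = -12.48*n^2 + 0.7*n + 0.65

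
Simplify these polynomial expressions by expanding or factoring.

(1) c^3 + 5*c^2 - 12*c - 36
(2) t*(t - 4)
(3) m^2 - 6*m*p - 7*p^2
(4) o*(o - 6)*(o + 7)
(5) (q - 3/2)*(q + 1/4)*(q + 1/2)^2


(1) = (c - 3)*(c + 2)*(c + 6)
(2) = t^2 - 4*t
(3) = (m - 7*p)*(m + p)
(4) = o^3 + o^2 - 42*o
(5) = q^4 - q^3/4 - 11*q^2/8 - 11*q/16 - 3/32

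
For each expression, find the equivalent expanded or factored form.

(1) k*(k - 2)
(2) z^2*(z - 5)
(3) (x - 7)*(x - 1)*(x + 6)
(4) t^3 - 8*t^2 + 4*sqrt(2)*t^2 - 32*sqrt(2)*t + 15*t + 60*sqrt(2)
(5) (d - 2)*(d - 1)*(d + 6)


(1) = k^2 - 2*k
(2) = z^3 - 5*z^2
(3) = x^3 - 2*x^2 - 41*x + 42
(4) = (t - 5)*(t - 3)*(t + 4*sqrt(2))
(5) = d^3 + 3*d^2 - 16*d + 12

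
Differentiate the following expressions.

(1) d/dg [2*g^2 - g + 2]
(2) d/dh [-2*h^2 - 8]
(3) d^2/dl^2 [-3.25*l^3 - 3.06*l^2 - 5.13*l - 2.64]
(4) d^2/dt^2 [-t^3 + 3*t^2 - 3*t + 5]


(1) = 4*g - 1
(2) = -4*h
(3) = -19.5*l - 6.12
(4) = 6 - 6*t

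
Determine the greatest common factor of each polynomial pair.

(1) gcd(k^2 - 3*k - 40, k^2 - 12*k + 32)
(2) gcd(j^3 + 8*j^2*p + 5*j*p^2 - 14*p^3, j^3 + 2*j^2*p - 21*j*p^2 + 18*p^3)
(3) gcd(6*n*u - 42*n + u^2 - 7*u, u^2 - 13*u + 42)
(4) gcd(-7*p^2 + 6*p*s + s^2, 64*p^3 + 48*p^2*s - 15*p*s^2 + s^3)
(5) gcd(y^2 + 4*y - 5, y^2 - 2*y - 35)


(1) = gcd((k - 8)*(k + 5), (k - 8)*(k - 4)) = k - 8
(2) = -j + p
(3) = u - 7
(4) = 1
(5) = y + 5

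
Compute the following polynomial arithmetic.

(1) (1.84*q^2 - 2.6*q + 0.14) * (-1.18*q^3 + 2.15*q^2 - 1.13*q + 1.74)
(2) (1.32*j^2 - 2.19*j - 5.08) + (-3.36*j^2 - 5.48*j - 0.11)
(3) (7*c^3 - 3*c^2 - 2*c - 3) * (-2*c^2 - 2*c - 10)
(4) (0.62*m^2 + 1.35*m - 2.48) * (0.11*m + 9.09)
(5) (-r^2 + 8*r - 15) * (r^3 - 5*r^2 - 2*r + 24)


(1) = -2.1712*q^5 + 7.024*q^4 - 7.8344*q^3 + 6.4406*q^2 - 4.6822*q + 0.2436
(2) = -2.04*j^2 - 7.67*j - 5.19
(3) = -14*c^5 - 8*c^4 - 60*c^3 + 40*c^2 + 26*c + 30
(4) = 0.0682*m^3 + 5.7843*m^2 + 11.9987*m - 22.5432
(5) = -r^5 + 13*r^4 - 53*r^3 + 35*r^2 + 222*r - 360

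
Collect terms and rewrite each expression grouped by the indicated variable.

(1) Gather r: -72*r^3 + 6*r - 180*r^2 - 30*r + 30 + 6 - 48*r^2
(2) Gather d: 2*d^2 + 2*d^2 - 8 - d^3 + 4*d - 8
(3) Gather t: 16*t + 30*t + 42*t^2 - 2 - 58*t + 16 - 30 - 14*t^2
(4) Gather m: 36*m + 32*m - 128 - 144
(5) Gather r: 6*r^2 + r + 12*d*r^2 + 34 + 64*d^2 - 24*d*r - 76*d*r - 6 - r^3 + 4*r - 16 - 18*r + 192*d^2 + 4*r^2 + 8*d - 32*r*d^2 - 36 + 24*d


(1) = -72*r^3 - 228*r^2 - 24*r + 36
(2) = -d^3 + 4*d^2 + 4*d - 16
(3) = 28*t^2 - 12*t - 16
(4) = 68*m - 272
(5) = 256*d^2 + 32*d - r^3 + r^2*(12*d + 10) + r*(-32*d^2 - 100*d - 13) - 24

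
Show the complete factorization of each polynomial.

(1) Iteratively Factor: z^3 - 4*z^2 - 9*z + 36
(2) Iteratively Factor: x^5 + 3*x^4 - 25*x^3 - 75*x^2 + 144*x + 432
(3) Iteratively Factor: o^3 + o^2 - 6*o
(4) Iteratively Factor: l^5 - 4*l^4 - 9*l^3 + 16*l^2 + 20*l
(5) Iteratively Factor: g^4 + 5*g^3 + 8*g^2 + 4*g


(1) = (z + 3)*(z^2 - 7*z + 12) = (z - 3)*(z + 3)*(z - 4)
(2) = (x + 3)*(x^4 - 25*x^2 + 144) = (x - 4)*(x + 3)*(x^3 + 4*x^2 - 9*x - 36) = (x - 4)*(x + 3)*(x + 4)*(x^2 - 9) = (x - 4)*(x - 3)*(x + 3)*(x + 4)*(x + 3)
(3) = (o - 2)*(o^2 + 3*o) = (o - 2)*(o + 3)*(o)
(4) = (l)*(l^4 - 4*l^3 - 9*l^2 + 16*l + 20) = l*(l - 2)*(l^3 - 2*l^2 - 13*l - 10) = l*(l - 2)*(l + 2)*(l^2 - 4*l - 5) = l*(l - 5)*(l - 2)*(l + 2)*(l + 1)
(5) = (g + 2)*(g^3 + 3*g^2 + 2*g) = g*(g + 2)*(g^2 + 3*g + 2) = g*(g + 2)^2*(g + 1)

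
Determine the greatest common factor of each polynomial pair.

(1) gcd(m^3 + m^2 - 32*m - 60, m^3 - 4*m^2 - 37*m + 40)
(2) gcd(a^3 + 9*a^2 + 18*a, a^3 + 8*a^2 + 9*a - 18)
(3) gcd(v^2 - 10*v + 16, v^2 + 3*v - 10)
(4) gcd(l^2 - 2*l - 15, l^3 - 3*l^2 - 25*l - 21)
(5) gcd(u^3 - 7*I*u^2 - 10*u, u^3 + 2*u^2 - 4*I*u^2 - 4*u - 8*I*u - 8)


(1) = gcd((m - 6)*(m + 2)*(m + 5), (m - 8)*(m - 1)*(m + 5)) = m + 5
(2) = gcd(a*(a + 3)*(a + 6), (a - 1)*(a + 3)*(a + 6)) = a^2 + 9*a + 18
(3) = v - 2
(4) = l + 3
(5) = u - 2*I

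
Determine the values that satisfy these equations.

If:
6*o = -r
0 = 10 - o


Then:
o = 10
r = -60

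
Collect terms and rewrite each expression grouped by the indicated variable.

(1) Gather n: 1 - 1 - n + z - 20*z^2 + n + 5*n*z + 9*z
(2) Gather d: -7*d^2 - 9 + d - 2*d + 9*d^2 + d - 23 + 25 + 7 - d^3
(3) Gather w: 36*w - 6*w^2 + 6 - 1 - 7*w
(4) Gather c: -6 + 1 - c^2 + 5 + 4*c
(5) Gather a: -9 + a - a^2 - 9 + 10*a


(1) = 5*n*z - 20*z^2 + 10*z
(2) = -d^3 + 2*d^2
(3) = -6*w^2 + 29*w + 5
(4) = -c^2 + 4*c
(5) = -a^2 + 11*a - 18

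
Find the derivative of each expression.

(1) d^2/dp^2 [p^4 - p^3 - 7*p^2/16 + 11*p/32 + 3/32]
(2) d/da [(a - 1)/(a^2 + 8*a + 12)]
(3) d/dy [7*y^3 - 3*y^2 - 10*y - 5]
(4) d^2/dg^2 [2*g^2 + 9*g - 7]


(1) = 12*p^2 - 6*p - 7/8
(2) = (a^2 + 8*a - 2*(a - 1)*(a + 4) + 12)/(a^2 + 8*a + 12)^2
(3) = 21*y^2 - 6*y - 10
(4) = 4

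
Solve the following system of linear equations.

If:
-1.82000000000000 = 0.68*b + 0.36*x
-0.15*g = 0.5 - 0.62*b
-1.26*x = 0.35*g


Then:
b = -8.08
g = -36.71
x = 10.20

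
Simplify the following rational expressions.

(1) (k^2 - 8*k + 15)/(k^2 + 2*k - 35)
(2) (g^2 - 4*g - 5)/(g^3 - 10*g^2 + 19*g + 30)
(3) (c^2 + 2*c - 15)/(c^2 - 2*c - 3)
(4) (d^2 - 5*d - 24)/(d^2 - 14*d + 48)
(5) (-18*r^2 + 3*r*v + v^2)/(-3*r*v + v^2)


(1) = (k - 3)/(k + 7)
(2) = 1/(g - 6)
(3) = (c + 5)/(c + 1)
(4) = (d + 3)/(d - 6)
(5) = (6*r + v)/v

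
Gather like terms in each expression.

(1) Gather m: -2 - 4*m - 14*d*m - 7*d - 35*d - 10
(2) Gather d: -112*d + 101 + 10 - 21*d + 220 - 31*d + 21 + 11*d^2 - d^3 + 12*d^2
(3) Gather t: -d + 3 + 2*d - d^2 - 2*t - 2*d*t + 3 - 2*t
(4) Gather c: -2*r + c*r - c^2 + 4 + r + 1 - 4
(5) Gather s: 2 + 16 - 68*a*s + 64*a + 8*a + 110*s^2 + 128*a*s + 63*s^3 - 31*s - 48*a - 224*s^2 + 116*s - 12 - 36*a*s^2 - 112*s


(1) = -42*d + m*(-14*d - 4) - 12
(2) = -d^3 + 23*d^2 - 164*d + 352
(3) = -d^2 + d + t*(-2*d - 4) + 6
(4) = -c^2 + c*r - r + 1
(5) = 24*a + 63*s^3 + s^2*(-36*a - 114) + s*(60*a - 27) + 6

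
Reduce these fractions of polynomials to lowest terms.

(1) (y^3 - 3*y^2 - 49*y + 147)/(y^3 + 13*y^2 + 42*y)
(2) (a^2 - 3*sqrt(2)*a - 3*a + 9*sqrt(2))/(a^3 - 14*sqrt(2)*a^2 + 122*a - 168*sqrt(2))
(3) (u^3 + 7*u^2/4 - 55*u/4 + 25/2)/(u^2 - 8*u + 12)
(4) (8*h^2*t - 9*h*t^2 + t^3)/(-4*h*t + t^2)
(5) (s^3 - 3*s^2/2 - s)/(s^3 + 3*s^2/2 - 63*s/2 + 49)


(1) = (y^2 - 10*y + 21)/(y^2 + 6*y)
(2) = (a - 3)/(a^2 - 11*sqrt(2)*a + 56)
(3) = (4*u^2 + 15*u - 25)/(4*u - 24)
(4) = (8*h^2 - 9*h*t + t^2)/(-4*h + t)
(5) = (2*s^2 + s)/(2*s^2 + 7*s - 49)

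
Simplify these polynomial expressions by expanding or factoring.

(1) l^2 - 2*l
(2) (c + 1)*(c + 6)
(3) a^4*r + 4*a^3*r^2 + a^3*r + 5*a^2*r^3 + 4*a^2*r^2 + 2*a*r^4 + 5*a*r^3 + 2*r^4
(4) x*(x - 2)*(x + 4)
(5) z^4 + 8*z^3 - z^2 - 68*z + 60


(1) = l*(l - 2)
(2) = c^2 + 7*c + 6
(3) = (a + r)^2*(a + 2*r)*(a*r + r)
(4) = x^3 + 2*x^2 - 8*x
(5) = (z - 2)*(z - 1)*(z + 5)*(z + 6)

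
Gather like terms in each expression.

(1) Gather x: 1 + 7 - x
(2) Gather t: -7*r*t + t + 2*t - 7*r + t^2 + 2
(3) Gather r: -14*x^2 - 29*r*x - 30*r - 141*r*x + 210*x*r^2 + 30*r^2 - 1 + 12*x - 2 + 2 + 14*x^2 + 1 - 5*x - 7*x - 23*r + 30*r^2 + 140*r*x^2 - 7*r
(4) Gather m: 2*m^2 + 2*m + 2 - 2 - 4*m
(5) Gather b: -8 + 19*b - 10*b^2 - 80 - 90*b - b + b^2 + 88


(1) = 8 - x
(2) = -7*r + t^2 + t*(3 - 7*r) + 2
(3) = r^2*(210*x + 60) + r*(140*x^2 - 170*x - 60)
(4) = 2*m^2 - 2*m
(5) = -9*b^2 - 72*b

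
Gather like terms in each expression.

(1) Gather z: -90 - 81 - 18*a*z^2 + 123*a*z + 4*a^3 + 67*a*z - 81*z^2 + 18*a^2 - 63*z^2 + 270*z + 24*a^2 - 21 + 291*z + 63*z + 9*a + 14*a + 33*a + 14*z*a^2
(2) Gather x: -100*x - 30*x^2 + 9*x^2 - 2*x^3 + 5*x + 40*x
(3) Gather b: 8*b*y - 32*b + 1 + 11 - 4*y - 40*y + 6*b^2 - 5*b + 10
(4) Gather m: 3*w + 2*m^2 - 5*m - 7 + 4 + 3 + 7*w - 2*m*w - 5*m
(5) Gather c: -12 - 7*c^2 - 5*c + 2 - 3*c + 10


(1) = 4*a^3 + 42*a^2 + 56*a + z^2*(-18*a - 144) + z*(14*a^2 + 190*a + 624) - 192
(2) = -2*x^3 - 21*x^2 - 55*x
(3) = 6*b^2 + b*(8*y - 37) - 44*y + 22
(4) = 2*m^2 + m*(-2*w - 10) + 10*w
(5) = -7*c^2 - 8*c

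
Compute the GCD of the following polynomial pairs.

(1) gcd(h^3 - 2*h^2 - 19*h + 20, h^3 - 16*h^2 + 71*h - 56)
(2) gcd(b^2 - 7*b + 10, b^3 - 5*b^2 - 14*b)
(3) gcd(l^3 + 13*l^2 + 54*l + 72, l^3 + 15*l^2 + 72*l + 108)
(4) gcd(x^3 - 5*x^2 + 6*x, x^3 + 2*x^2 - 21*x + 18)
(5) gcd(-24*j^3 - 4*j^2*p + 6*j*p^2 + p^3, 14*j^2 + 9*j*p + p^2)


(1) = h - 1
(2) = 1
(3) = gcd((l + 3)*(l + 4)*(l + 6), (l + 3)*(l + 6)^2) = l^2 + 9*l + 18
(4) = x - 3
(5) = gcd((-2*j + p)*(2*j + p)*(6*j + p), (2*j + p)*(7*j + p)) = 2*j + p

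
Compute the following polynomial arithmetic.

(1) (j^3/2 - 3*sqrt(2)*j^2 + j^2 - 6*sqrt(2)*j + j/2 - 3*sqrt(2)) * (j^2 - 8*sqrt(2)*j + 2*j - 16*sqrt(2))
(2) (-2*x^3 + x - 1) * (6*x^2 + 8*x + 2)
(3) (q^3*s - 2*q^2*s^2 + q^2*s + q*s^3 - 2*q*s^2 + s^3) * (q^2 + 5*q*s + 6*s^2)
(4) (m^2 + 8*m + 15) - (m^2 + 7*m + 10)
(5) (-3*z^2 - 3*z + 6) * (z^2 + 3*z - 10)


(1) = j^5/2 - 7*sqrt(2)*j^4 + 2*j^4 - 28*sqrt(2)*j^3 + 101*j^3/2 - 35*sqrt(2)*j^2 + 193*j^2 - 14*sqrt(2)*j + 240*j + 96
(2) = -12*x^5 - 16*x^4 + 2*x^3 + 2*x^2 - 6*x - 2
(3) = q^5*s + 3*q^4*s^2 + q^4*s - 3*q^3*s^3 + 3*q^3*s^2 - 7*q^2*s^4 - 3*q^2*s^3 + 6*q*s^5 - 7*q*s^4 + 6*s^5
(4) = m + 5
(5) = -3*z^4 - 12*z^3 + 27*z^2 + 48*z - 60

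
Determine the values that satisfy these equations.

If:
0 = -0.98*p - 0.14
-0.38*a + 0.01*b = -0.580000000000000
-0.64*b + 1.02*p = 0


Then:
a = 1.52
b = -0.23
p = -0.14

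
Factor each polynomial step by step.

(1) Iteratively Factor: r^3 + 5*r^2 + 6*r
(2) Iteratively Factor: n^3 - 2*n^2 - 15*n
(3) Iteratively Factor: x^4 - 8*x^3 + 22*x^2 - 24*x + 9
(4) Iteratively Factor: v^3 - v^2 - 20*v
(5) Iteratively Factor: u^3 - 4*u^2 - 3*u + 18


(1) = (r + 2)*(r^2 + 3*r) = (r + 2)*(r + 3)*(r)
(2) = (n + 3)*(n^2 - 5*n) = (n - 5)*(n + 3)*(n)
(3) = (x - 1)*(x^3 - 7*x^2 + 15*x - 9) = (x - 3)*(x - 1)*(x^2 - 4*x + 3) = (x - 3)^2*(x - 1)*(x - 1)
(4) = (v - 5)*(v^2 + 4*v) = v*(v - 5)*(v + 4)
(5) = (u - 3)*(u^2 - u - 6) = (u - 3)*(u + 2)*(u - 3)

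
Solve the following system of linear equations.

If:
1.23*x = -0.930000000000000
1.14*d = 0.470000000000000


Then:
d = 0.41
x = -0.76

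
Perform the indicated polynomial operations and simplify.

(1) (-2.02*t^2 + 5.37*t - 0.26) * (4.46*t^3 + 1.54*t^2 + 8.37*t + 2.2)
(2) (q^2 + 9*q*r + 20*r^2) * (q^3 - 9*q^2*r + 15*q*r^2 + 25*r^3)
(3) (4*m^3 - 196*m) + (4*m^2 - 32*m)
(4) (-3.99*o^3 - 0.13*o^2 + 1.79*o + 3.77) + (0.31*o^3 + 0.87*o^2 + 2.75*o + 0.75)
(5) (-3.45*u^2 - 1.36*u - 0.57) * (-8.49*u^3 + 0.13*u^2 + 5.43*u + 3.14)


(1) = -9.0092*t^5 + 20.8394*t^4 - 9.7972*t^3 + 40.1025*t^2 + 9.6378*t - 0.572
(2) = q^5 - 46*q^3*r^2 - 20*q^2*r^3 + 525*q*r^4 + 500*r^5
(3) = 4*m^3 + 4*m^2 - 228*m
(4) = -3.68*o^3 + 0.74*o^2 + 4.54*o + 4.52
(5) = 29.2905*u^5 + 11.0979*u^4 - 14.071*u^3 - 18.2919*u^2 - 7.3655*u - 1.7898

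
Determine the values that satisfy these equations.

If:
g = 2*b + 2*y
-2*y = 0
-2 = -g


Then:
b = 1
g = 2
y = 0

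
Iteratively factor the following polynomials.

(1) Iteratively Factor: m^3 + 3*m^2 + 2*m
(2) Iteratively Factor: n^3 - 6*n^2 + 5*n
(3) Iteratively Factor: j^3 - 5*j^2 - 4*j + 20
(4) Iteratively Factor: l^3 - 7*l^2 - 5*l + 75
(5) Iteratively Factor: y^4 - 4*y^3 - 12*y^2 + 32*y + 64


(1) = (m)*(m^2 + 3*m + 2) = m*(m + 2)*(m + 1)
(2) = (n - 1)*(n^2 - 5*n) = (n - 5)*(n - 1)*(n)
(3) = (j - 5)*(j^2 - 4) = (j - 5)*(j - 2)*(j + 2)
(4) = (l + 3)*(l^2 - 10*l + 25) = (l - 5)*(l + 3)*(l - 5)
(5) = (y - 4)*(y^3 - 12*y - 16) = (y - 4)*(y + 2)*(y^2 - 2*y - 8) = (y - 4)^2*(y + 2)*(y + 2)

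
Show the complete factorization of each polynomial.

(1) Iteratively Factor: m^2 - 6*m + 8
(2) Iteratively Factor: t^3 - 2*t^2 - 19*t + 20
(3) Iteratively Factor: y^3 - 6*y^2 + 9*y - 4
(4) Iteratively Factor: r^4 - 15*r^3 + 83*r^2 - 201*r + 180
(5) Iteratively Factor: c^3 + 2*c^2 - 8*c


(1) = (m - 2)*(m - 4)
(2) = (t + 4)*(t^2 - 6*t + 5) = (t - 1)*(t + 4)*(t - 5)
(3) = (y - 1)*(y^2 - 5*y + 4) = (y - 4)*(y - 1)*(y - 1)
(4) = (r - 5)*(r^3 - 10*r^2 + 33*r - 36) = (r - 5)*(r - 4)*(r^2 - 6*r + 9) = (r - 5)*(r - 4)*(r - 3)*(r - 3)
(5) = (c)*(c^2 + 2*c - 8) = c*(c + 4)*(c - 2)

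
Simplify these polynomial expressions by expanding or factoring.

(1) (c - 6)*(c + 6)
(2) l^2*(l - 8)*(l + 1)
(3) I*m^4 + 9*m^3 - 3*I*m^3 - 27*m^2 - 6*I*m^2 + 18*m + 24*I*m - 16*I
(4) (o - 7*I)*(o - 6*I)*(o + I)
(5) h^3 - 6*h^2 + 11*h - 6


(1) = c^2 - 36
(2) = l^4 - 7*l^3 - 8*l^2
(3) = (m - 2)*(m - 8*I)*(m - I)*(I*m - I)
(4) = o^3 - 12*I*o^2 - 29*o - 42*I
(5) = (h - 3)*(h - 2)*(h - 1)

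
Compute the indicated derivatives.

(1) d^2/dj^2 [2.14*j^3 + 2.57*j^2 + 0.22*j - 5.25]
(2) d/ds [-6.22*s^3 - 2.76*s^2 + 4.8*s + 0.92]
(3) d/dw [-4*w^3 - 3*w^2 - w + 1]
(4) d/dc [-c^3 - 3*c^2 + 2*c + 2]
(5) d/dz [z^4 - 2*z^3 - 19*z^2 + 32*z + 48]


(1) = 12.84*j + 5.14
(2) = -18.66*s^2 - 5.52*s + 4.8
(3) = -12*w^2 - 6*w - 1
(4) = -3*c^2 - 6*c + 2
(5) = 4*z^3 - 6*z^2 - 38*z + 32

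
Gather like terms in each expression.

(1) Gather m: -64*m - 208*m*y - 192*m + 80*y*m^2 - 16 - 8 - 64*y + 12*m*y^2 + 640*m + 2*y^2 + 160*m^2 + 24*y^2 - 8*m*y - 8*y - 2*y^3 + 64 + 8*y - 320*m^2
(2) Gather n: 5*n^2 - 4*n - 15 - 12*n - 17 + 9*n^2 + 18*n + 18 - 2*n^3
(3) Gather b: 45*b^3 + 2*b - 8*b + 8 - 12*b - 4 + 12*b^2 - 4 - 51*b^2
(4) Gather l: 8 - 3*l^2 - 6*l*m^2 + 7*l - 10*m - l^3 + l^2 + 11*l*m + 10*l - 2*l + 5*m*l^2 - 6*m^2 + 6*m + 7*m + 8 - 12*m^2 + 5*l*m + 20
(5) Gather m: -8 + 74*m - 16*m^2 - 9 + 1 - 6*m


(1) = m^2*(80*y - 160) + m*(12*y^2 - 216*y + 384) - 2*y^3 + 26*y^2 - 64*y + 40
(2) = -2*n^3 + 14*n^2 + 2*n - 14
(3) = 45*b^3 - 39*b^2 - 18*b
(4) = -l^3 + l^2*(5*m - 2) + l*(-6*m^2 + 16*m + 15) - 18*m^2 + 3*m + 36
(5) = -16*m^2 + 68*m - 16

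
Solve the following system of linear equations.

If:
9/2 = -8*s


Then:
s = -9/16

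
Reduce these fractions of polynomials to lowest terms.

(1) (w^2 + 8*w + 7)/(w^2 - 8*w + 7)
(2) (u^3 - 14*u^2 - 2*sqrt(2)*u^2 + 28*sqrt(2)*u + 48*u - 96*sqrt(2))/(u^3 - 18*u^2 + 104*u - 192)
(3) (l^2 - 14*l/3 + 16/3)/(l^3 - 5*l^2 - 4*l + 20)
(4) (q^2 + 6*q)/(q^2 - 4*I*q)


(1) = (w^2 + 8*w + 7)/(w^2 - 8*w + 7)
(2) = (u - 2*sqrt(2))/(u - 4)
(3) = (3*l - 8)/(3*l^2 - 9*l - 30)
(4) = (q + 6)/(q - 4*I)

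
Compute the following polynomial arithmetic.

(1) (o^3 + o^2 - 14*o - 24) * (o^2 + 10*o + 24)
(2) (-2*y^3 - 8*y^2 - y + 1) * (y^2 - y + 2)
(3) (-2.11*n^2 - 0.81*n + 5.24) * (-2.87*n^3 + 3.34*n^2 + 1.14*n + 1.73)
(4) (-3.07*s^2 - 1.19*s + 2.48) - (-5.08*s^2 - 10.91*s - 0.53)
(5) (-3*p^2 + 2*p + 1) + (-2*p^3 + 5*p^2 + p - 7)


(1) = o^5 + 11*o^4 + 20*o^3 - 140*o^2 - 576*o - 576
(2) = -2*y^5 - 6*y^4 + 3*y^3 - 14*y^2 - 3*y + 2
(3) = 6.0557*n^5 - 4.7227*n^4 - 20.1496*n^3 + 12.9279*n^2 + 4.5723*n + 9.0652
(4) = 2.01*s^2 + 9.72*s + 3.01
(5) = -2*p^3 + 2*p^2 + 3*p - 6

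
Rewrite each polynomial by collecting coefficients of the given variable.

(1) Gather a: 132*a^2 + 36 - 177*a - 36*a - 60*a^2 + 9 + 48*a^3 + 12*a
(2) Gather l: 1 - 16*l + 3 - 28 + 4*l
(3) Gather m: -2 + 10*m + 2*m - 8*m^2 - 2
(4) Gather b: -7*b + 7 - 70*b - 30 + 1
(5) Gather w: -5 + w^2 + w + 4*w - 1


(1) = 48*a^3 + 72*a^2 - 201*a + 45
(2) = -12*l - 24
(3) = -8*m^2 + 12*m - 4
(4) = -77*b - 22
(5) = w^2 + 5*w - 6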